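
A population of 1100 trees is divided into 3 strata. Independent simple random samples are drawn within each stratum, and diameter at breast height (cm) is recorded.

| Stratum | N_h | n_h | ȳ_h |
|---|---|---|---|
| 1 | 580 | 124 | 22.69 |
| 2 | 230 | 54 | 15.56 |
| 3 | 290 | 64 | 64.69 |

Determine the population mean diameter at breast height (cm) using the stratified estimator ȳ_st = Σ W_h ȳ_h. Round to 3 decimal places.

N = Σ N_h = 1100. Stratum weights W_h = N_h/N.
ȳ_st = (580·22.69 + 230·15.56 + 290·64.69) / 1100 = 32.27191

ȳ_st ≈ 32.272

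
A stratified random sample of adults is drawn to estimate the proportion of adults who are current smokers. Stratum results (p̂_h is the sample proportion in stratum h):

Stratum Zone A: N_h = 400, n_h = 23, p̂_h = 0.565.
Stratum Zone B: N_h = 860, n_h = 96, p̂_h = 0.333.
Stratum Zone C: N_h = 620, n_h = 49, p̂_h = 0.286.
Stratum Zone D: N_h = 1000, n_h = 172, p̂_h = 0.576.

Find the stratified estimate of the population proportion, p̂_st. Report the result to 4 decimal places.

N = 2880; stratum weights W_h = N_h/N.
p̂_st = Σ W_h p̂_h = (400·0.565 + 860·0.333 + 620·0.286 + 1000·0.576)/2880 = 0.43948

p̂_st ≈ 0.4395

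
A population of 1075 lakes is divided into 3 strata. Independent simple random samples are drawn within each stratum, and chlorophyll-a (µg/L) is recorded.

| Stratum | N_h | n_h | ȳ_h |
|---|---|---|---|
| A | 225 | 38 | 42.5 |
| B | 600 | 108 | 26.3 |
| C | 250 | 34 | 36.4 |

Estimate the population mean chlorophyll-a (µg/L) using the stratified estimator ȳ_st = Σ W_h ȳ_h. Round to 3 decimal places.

ȳ_st ≈ 32.040

N = Σ N_h = 1075. Stratum weights W_h = N_h/N.
ȳ_st = (225·42.5 + 600·26.3 + 250·36.4) / 1075 = 32.03953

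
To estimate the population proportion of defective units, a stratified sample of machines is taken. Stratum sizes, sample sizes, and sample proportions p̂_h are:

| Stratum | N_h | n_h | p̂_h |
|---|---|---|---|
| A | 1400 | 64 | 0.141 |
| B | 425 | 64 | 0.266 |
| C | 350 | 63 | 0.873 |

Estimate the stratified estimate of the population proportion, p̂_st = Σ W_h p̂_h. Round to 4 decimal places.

N = 2175; stratum weights W_h = N_h/N.
p̂_st = Σ W_h p̂_h = (1400·0.141 + 425·0.266 + 350·0.873)/2175 = 0.28322

p̂_st ≈ 0.2832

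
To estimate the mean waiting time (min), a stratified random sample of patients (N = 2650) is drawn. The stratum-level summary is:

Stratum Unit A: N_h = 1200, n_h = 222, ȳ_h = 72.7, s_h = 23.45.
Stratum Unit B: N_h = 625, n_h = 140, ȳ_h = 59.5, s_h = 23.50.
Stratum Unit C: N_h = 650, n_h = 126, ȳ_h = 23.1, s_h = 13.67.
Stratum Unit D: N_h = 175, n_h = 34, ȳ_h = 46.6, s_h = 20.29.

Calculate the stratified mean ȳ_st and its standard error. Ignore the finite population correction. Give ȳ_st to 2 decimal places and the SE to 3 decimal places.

ȳ_st ≈ 55.70, SE ≈ 0.932

ȳ_st = Σ W_h ȳ_h = (1200·72.7 + 625·59.5 + 650·23.1 + 175·46.6)/2650 = 55.69717
V̂(ȳ_st) = Σ W_h² s_h²/n_h, with W_h = N_h/N and N = 2650:
  stratum Unit A: (1200/2650)²·23.45²/222 = 0.50793
  stratum Unit B: (625/2650)²·23.50²/140 = 0.21942
  stratum Unit C: (650/2650)²·13.67²/126 = 0.0892281
  stratum Unit D: (175/2650)²·20.29²/34 = 0.0528043
V̂(ȳ_st) = 0.869382
SE(ȳ_st) = √0.869382 = 0.932406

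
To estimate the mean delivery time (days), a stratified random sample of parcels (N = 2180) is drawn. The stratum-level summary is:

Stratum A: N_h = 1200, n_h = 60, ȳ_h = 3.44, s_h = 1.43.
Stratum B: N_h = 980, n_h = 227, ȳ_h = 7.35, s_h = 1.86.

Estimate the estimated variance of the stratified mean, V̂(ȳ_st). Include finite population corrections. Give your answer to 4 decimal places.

V̂(ȳ_st) = Σ W_h² (1 − n_h/N_h) s_h²/n_h, with W_h = N_h/N and N = 2180:
  stratum A: (1200/2180)²·(1 − 60/1200)·1.43²/60 = 0.00981056
  stratum B: (980/2180)²·(1 − 227/980)·1.86²/227 = 0.00236651
V̂(ȳ_st) = 0.0121771

V̂(ȳ_st) ≈ 0.0122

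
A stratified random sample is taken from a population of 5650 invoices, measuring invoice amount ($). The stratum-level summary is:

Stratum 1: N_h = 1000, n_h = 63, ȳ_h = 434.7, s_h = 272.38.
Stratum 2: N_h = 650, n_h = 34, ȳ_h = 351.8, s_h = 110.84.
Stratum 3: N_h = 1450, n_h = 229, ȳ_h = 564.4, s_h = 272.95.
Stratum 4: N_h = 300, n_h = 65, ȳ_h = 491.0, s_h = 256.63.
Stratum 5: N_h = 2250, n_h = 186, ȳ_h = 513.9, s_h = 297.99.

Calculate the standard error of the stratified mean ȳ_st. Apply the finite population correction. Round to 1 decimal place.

SE(ȳ_st) ≈ 11.4

V̂(ȳ_st) = Σ W_h² (1 − n_h/N_h) s_h²/n_h, with W_h = N_h/N and N = 5650:
  stratum 1: (1000/5650)²·(1 − 63/1000)·272.38²/63 = 34.5663
  stratum 2: (650/5650)²·(1 − 34/650)·110.84²/34 = 4.53222
  stratum 3: (1450/5650)²·(1 − 229/1450)·272.95²/229 = 18.0434
  stratum 4: (300/5650)²·(1 − 65/300)·256.63²/65 = 2.23766
  stratum 5: (2250/5650)²·(1 − 186/2250)·297.99²/186 = 69.4522
V̂(ȳ_st) = 128.832
SE(ȳ_st) = √128.832 = 11.3504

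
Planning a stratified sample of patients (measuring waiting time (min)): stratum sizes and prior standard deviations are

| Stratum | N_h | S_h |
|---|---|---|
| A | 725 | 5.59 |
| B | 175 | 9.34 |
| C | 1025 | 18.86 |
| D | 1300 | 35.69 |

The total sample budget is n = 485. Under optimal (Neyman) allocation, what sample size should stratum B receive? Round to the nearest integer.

11

Neyman allocation: n_h = n · N_h S_h / Σ N_i S_i, with n = 485.
  stratum A: N_h·S_h = 725·5.59 = 4052.75
  stratum B: N_h·S_h = 175·9.34 = 1634.50
  stratum C: N_h·S_h = 1025·18.86 = 19331.50
  stratum D: N_h·S_h = 1300·35.69 = 46397.00
Σ N_h S_h = 71415.75
n for stratum B = 485·1634.50/71415.75 = 11.100 → 11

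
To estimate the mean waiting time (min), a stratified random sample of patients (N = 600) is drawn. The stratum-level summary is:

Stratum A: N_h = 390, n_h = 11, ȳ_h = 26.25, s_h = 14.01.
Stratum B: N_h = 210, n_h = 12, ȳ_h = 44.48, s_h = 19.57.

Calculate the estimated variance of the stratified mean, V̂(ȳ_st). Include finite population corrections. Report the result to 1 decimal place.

V̂(ȳ_st) = Σ W_h² (1 − n_h/N_h) s_h²/n_h, with W_h = N_h/N and N = 600:
  stratum A: (390/600)²·(1 − 11/390)·14.01²/11 = 7.3263
  stratum B: (210/600)²·(1 − 12/210)·19.57²/12 = 3.68623
V̂(ȳ_st) = 11.0125

V̂(ȳ_st) ≈ 11.0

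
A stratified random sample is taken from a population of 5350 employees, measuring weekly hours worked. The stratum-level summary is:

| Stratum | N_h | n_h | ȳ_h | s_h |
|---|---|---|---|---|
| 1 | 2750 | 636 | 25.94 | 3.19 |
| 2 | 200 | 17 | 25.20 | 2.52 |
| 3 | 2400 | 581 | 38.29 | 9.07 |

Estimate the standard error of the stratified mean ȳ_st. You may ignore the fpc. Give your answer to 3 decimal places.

V̂(ȳ_st) = Σ W_h² s_h²/n_h, with W_h = N_h/N and N = 5350:
  stratum 1: (2750/5350)²·3.19²/636 = 0.00422748
  stratum 2: (200/5350)²·2.52²/17 = 0.000522041
  stratum 3: (2400/5350)²·9.07²/581 = 0.028494
V̂(ȳ_st) = 0.0332435
SE(ȳ_st) = √0.0332435 = 0.182328

SE(ȳ_st) ≈ 0.182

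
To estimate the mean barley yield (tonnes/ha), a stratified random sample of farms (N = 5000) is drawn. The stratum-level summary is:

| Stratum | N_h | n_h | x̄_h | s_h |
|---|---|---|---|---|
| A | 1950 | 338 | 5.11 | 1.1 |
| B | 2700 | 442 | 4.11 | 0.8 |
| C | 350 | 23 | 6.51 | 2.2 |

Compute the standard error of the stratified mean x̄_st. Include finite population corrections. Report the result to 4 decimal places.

V̂(x̄_st) = Σ W_h² (1 − n_h/N_h) s_h²/n_h, with W_h = N_h/N and N = 5000:
  stratum A: (1950/5000)²·(1 − 338/1950)·1.1²/338 = 0.00045012
  stratum B: (2700/5000)²·(1 − 442/2700)·0.8²/442 = 0.000353106
  stratum C: (350/5000)²·(1 − 23/350)·2.2²/23 = 0.00096337
V̂(x̄_st) = 0.0017666
SE(x̄_st) = √0.0017666 = 0.0420309

SE(x̄_st) ≈ 0.0420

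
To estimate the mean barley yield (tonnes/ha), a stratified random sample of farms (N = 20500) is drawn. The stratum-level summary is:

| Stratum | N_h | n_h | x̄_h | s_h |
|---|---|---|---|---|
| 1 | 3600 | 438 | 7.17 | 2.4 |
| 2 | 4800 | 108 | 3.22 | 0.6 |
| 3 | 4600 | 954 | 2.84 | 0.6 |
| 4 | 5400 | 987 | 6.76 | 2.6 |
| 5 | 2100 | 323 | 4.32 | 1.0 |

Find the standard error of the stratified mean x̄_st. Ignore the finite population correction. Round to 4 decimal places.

SE(x̄_st) ≈ 0.0334

V̂(x̄_st) = Σ W_h² s_h²/n_h, with W_h = N_h/N and N = 20500:
  stratum 1: (3600/20500)²·2.4²/438 = 0.000405551
  stratum 2: (4800/20500)²·0.6²/108 = 0.000182748
  stratum 3: (4600/20500)²·0.6²/954 = 1.90004e-05
  stratum 4: (5400/20500)²·2.6²/987 = 0.000475236
  stratum 5: (2100/20500)²·1.0²/323 = 3.24884e-05
V̂(x̄_st) = 0.00111502
SE(x̄_st) = √0.00111502 = 0.033392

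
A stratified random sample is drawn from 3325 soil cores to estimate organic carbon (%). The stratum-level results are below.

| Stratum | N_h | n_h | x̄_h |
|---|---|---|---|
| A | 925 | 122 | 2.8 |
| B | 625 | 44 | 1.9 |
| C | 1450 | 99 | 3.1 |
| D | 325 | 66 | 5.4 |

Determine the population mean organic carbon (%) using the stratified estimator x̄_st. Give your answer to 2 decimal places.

x̄_st ≈ 3.02

N = Σ N_h = 3325. Stratum weights W_h = N_h/N.
x̄_st = (925·2.8 + 625·1.9 + 1450·3.1 + 325·5.4) / 3325 = 3.0158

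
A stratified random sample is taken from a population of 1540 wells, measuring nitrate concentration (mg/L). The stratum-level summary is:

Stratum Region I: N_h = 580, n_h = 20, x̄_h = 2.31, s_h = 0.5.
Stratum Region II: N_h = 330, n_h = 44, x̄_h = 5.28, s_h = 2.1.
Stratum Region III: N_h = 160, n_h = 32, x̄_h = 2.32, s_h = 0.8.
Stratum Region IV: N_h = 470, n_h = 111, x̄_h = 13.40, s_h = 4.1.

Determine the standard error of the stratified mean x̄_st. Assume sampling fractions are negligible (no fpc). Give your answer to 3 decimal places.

SE(x̄_st) ≈ 0.144

V̂(x̄_st) = Σ W_h² s_h²/n_h, with W_h = N_h/N and N = 1540:
  stratum Region I: (580/1540)²·0.5²/20 = 0.00177306
  stratum Region II: (330/1540)²·2.1²/44 = 0.00460227
  stratum Region III: (160/1540)²·0.8²/32 = 0.000215888
  stratum Region IV: (470/1540)²·4.1²/111 = 0.0141058
V̂(x̄_st) = 0.0206971
SE(x̄_st) = √0.0206971 = 0.143865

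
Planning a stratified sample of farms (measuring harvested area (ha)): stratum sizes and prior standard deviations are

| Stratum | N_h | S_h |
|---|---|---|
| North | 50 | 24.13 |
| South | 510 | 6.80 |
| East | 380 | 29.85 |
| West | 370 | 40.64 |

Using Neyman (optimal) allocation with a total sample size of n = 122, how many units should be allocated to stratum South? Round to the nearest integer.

14

Neyman allocation: n_h = n · N_h S_h / Σ N_i S_i, with n = 122.
  stratum North: N_h·S_h = 50·24.13 = 1206.50
  stratum South: N_h·S_h = 510·6.80 = 3468.00
  stratum East: N_h·S_h = 380·29.85 = 11343.00
  stratum West: N_h·S_h = 370·40.64 = 15036.80
Σ N_h S_h = 31054.30
n for stratum South = 122·3468.00/31054.30 = 13.624 → 14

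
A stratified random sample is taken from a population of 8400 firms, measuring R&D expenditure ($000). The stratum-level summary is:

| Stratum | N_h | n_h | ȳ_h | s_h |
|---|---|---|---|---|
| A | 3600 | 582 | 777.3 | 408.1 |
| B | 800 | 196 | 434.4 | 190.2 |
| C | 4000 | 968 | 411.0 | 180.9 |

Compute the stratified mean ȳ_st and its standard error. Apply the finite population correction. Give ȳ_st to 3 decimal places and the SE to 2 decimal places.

ȳ_st ≈ 570.214, SE ≈ 7.15

ȳ_st = Σ W_h ȳ_h = (3600·777.3 + 800·434.4 + 4000·411.0)/8400 = 570.21429
V̂(ȳ_st) = Σ W_h² (1 − n_h/N_h) s_h²/n_h, with W_h = N_h/N and N = 8400:
  stratum A: (3600/8400)²·(1 − 582/3600)·408.1²/582 = 44.0629
  stratum B: (800/8400)²·(1 − 196/800)·190.2²/196 = 1.26396
  stratum C: (4000/8400)²·(1 − 968/4000)·180.9²/968 = 5.81075
V̂(ȳ_st) = 51.1376
SE(ȳ_st) = √51.1376 = 7.15106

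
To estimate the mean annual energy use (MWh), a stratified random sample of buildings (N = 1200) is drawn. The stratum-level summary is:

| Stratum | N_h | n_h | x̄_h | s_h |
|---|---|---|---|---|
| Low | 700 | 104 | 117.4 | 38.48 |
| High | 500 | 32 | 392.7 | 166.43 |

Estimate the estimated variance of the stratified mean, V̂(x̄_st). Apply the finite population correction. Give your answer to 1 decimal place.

V̂(x̄_st) ≈ 144.8

V̂(x̄_st) = Σ W_h² (1 − n_h/N_h) s_h²/n_h, with W_h = N_h/N and N = 1200:
  stratum Low: (700/1200)²·(1 − 104/700)·38.48²/104 = 4.12495
  stratum High: (500/1200)²·(1 − 32/500)·166.43²/32 = 140.659
V̂(x̄_st) = 144.784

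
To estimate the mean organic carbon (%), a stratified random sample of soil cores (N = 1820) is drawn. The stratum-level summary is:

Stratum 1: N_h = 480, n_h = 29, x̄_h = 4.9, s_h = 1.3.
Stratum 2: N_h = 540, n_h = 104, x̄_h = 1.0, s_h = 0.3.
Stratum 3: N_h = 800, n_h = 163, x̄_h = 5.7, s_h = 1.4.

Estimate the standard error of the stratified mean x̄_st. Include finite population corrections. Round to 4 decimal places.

V̂(x̄_st) = Σ W_h² (1 − n_h/N_h) s_h²/n_h, with W_h = N_h/N and N = 1820:
  stratum 1: (480/1820)²·(1 − 29/480)·1.3²/29 = 0.00380859
  stratum 2: (540/1820)²·(1 − 104/540)·0.3²/104 = 6.15101e-05
  stratum 3: (800/1820)²·(1 − 163/800)·1.4²/163 = 0.00184993
V̂(x̄_st) = 0.00572002
SE(x̄_st) = √0.00572002 = 0.0756308

SE(x̄_st) ≈ 0.0756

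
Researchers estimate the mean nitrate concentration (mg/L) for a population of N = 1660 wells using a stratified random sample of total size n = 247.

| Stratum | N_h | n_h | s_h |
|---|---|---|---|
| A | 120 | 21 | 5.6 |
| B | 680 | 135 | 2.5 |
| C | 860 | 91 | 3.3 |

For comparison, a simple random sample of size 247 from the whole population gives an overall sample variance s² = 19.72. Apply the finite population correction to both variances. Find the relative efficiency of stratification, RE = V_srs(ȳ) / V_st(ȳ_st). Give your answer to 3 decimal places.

V̂(ȳ_st) = Σ W_h² (1 − n_h/N_h) s_h²/n_h, with W_h = N_h/N and N = 1660:
  stratum A: (120/1660)²·(1 − 21/120)·5.6²/21 = 0.00643809
  stratum B: (680/1660)²·(1 − 135/680)·2.5²/135 = 0.00622638
  stratum C: (860/1660)²·(1 − 91/860)·3.3²/91 = 0.0287207
V_st = 0.0413852
V_srs = (1 − 247/1660)·19.72/247 = 0.0679585
Relative efficiency = V_srs / V_st = 0.0679585/0.0413852 = 1.6421

RE ≈ 1.642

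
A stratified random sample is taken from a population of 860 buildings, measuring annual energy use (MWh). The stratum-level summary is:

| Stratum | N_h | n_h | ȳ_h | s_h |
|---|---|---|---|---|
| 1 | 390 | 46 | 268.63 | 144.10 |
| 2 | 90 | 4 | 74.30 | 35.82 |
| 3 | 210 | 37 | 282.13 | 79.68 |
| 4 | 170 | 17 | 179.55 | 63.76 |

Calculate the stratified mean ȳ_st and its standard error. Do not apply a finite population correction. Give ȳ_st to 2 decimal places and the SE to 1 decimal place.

ȳ_st = Σ W_h ȳ_h = (390·268.63 + 90·74.30 + 210·282.13 + 170·179.55)/860 = 233.98081
V̂(ȳ_st) = Σ W_h² s_h²/n_h, with W_h = N_h/N and N = 860:
  stratum 1: (390/860)²·144.10²/46 = 92.833
  stratum 2: (90/860)²·35.82²/4 = 3.51301
  stratum 3: (210/860)²·79.68²/37 = 10.2315
  stratum 4: (170/860)²·63.76²/17 = 9.34434
V̂(ȳ_st) = 115.922
SE(ȳ_st) = √115.922 = 10.7667

ȳ_st ≈ 233.98, SE ≈ 10.8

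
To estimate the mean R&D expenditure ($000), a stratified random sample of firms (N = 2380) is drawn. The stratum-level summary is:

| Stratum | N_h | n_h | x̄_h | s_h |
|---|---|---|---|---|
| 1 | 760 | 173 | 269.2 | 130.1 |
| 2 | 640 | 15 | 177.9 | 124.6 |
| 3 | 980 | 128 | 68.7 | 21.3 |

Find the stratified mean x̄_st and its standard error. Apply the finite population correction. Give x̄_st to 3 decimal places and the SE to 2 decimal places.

x̄_st = Σ W_h x̄_h = (760·269.2 + 640·177.9 + 980·68.7)/2380 = 162.08992
V̂(x̄_st) = Σ W_h² (1 − n_h/N_h) s_h²/n_h, with W_h = N_h/N and N = 2380:
  stratum 1: (760/2380)²·(1 − 173/760)·130.1²/173 = 7.7056
  stratum 2: (640/2380)²·(1 − 15/640)·124.6²/15 = 73.0888
  stratum 3: (980/2380)²·(1 − 128/980)·21.3²/128 = 0.52247
V̂(x̄_st) = 81.3169
SE(x̄_st) = √81.3169 = 9.01759

x̄_st ≈ 162.090, SE ≈ 9.02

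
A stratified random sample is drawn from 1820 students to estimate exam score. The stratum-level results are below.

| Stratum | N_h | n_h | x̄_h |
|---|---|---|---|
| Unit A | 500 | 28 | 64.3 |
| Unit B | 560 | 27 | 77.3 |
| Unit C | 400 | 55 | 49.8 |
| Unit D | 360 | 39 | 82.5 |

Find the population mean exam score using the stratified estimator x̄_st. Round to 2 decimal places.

x̄_st ≈ 68.71

N = Σ N_h = 1820. Stratum weights W_h = N_h/N.
x̄_st = (500·64.3 + 560·77.3 + 400·49.8 + 360·82.5) / 1820 = 68.7132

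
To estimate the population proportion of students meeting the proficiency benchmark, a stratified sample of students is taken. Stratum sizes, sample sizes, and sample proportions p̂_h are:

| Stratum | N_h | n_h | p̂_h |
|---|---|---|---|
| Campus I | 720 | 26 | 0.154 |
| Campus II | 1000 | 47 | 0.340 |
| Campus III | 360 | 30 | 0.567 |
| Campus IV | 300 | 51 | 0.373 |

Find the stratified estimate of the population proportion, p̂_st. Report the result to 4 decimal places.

p̂_st ≈ 0.3222

N = 2380; stratum weights W_h = N_h/N.
p̂_st = Σ W_h p̂_h = (720·0.154 + 1000·0.340 + 360·0.567 + 300·0.373)/2380 = 0.32223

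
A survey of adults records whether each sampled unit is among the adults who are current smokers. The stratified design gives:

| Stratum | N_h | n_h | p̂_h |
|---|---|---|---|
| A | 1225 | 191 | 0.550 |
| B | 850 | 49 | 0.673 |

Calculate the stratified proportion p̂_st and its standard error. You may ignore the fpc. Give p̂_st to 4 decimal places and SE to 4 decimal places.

N = 2075; stratum weights W_h = N_h/N.
p̂_st = Σ W_h p̂_h = (1225·0.550 + 850·0.673)/2075 = 0.60039
V̂(p̂_st) = Σ W_h² p̂_h(1−p̂_h)/(n_h−1):
  stratum A: (1225/2075)²·0.550·0.450/190 = 0.000454002
  stratum B: (850/2075)²·0.673·0.327/48 = 0.000769349
V̂(p̂_st) = 0.00122335; SE = √V̂ = 0.0349764

p̂_st ≈ 0.6004, SE ≈ 0.0350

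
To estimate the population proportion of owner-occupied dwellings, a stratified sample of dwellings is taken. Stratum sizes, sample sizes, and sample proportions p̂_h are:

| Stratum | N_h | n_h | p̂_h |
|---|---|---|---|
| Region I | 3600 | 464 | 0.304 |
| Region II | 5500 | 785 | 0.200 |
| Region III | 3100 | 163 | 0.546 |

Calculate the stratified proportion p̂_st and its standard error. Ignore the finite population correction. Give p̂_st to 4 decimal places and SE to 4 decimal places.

p̂_st ≈ 0.3186, SE ≈ 0.0134

N = 12200; stratum weights W_h = N_h/N.
p̂_st = Σ W_h p̂_h = (3600·0.304 + 5500·0.200 + 3100·0.546)/12200 = 0.31861
V̂(p̂_st) = Σ W_h² p̂_h(1−p̂_h)/(n_h−1):
  stratum Region I: (3600/12200)²·0.304·0.696/463 = 3.97912e-05
  stratum Region II: (5500/12200)²·0.200·0.800/784 = 4.14772e-05
  stratum Region III: (3100/12200)²·0.546·0.454/162 = 9.87955e-05
V̂(p̂_st) = 0.000180064; SE = √V̂ = 0.0134188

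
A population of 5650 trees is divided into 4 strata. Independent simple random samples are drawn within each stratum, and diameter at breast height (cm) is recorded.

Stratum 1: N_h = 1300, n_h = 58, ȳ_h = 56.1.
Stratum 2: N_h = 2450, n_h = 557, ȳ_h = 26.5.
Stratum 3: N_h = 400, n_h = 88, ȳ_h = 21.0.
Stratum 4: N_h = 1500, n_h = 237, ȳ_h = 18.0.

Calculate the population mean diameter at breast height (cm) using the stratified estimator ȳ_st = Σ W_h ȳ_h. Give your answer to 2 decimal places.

ȳ_st ≈ 30.66

N = Σ N_h = 5650. Stratum weights W_h = N_h/N.
ȳ_st = (1300·56.1 + 2450·26.5 + 400·21.0 + 1500·18.0) / 5650 = 30.6646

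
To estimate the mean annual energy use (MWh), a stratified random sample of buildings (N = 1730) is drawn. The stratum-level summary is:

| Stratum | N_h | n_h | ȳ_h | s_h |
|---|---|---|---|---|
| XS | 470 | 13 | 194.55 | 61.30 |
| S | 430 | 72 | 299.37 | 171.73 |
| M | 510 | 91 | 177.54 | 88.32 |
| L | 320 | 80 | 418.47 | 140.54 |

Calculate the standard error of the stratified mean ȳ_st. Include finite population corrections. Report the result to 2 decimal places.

SE(ȳ_st) ≈ 7.37

V̂(ȳ_st) = Σ W_h² (1 − n_h/N_h) s_h²/n_h, with W_h = N_h/N and N = 1730:
  stratum XS: (470/1730)²·(1 − 13/470)·61.30²/13 = 20.7443
  stratum S: (430/1730)²·(1 − 72/430)·171.73²/72 = 21.0678
  stratum M: (510/1730)²·(1 − 91/510)·88.32²/91 = 6.12024
  stratum L: (320/1730)²·(1 − 80/320)·140.54²/80 = 6.33547
V̂(ȳ_st) = 54.2678
SE(ȳ_st) = √54.2678 = 7.36667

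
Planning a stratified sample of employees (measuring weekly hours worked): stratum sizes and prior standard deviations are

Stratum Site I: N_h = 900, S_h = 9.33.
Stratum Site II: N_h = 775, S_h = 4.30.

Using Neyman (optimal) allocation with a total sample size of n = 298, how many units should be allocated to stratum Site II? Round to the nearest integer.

85

Neyman allocation: n_h = n · N_h S_h / Σ N_i S_i, with n = 298.
  stratum Site I: N_h·S_h = 900·9.33 = 8397.00
  stratum Site II: N_h·S_h = 775·4.30 = 3332.50
Σ N_h S_h = 11729.50
n for stratum Site II = 298·3332.50/11729.50 = 84.666 → 85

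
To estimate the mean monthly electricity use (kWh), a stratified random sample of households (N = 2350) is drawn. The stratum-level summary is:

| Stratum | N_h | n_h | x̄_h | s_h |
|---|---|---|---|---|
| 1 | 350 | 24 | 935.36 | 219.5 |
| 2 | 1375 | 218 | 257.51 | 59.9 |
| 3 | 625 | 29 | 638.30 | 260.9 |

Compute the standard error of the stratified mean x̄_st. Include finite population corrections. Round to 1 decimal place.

SE(x̄_st) ≈ 14.3

V̂(x̄_st) = Σ W_h² (1 − n_h/N_h) s_h²/n_h, with W_h = N_h/N and N = 2350:
  stratum 1: (350/2350)²·(1 − 24/350)·219.5²/24 = 41.477
  stratum 2: (1375/2350)²·(1 − 218/1375)·59.9²/218 = 4.7413
  stratum 3: (625/2350)²·(1 − 29/625)·260.9²/29 = 158.322
V̂(x̄_st) = 204.54
SE(x̄_st) = √204.54 = 14.3018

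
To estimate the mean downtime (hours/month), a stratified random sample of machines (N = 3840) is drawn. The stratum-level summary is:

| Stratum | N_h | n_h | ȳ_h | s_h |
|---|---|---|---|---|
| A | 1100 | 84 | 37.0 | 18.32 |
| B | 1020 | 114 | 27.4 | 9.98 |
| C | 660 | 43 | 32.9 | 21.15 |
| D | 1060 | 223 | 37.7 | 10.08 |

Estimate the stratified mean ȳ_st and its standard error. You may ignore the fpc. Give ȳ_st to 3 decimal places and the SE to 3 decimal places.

ȳ_st ≈ 33.939, SE ≈ 0.855

ȳ_st = Σ W_h ȳ_h = (1100·37.0 + 1020·27.4 + 660·32.9 + 1060·37.7)/3840 = 33.93854
V̂(ȳ_st) = Σ W_h² s_h²/n_h, with W_h = N_h/N and N = 3840:
  stratum A: (1100/3840)²·18.32²/84 = 0.327865
  stratum B: (1020/3840)²·9.98²/114 = 0.0616445
  stratum C: (660/3840)²·21.15²/43 = 0.307311
  stratum D: (1060/3840)²·10.08²/223 = 0.0347189
V̂(ȳ_st) = 0.731539
SE(ȳ_st) = √0.731539 = 0.8553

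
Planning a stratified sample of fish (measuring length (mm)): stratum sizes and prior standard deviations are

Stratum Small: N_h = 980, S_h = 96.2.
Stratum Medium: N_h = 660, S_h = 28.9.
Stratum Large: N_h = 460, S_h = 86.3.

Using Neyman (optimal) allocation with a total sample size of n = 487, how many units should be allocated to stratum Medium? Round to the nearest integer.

61

Neyman allocation: n_h = n · N_h S_h / Σ N_i S_i, with n = 487.
  stratum Small: N_h·S_h = 980·96.2 = 94276.00
  stratum Medium: N_h·S_h = 660·28.9 = 19074.00
  stratum Large: N_h·S_h = 460·86.3 = 39698.00
Σ N_h S_h = 153048.00
n for stratum Medium = 487·19074.00/153048.00 = 60.694 → 61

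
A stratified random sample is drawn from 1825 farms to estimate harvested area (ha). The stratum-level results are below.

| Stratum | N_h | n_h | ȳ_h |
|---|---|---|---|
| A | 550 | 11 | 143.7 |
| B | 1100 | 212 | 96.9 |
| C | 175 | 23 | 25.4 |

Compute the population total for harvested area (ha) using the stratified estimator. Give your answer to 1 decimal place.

τ̂_st ≈ 190070.0

τ̂_st = Σ N_h ȳ_h = 550·143.7 + 1100·96.9 + 175·25.4 = 190070.0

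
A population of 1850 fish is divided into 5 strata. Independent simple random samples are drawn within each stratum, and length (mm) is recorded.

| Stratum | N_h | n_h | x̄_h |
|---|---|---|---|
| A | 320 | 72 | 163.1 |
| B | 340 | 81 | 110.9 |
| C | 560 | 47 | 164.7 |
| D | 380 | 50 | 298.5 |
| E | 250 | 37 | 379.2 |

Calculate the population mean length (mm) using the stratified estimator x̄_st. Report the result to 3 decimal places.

N = Σ N_h = 1850. Stratum weights W_h = N_h/N.
x̄_st = (320·163.1 + 340·110.9 + 560·164.7 + 380·298.5 + 250·379.2) / 1850 = 211.00541

x̄_st ≈ 211.005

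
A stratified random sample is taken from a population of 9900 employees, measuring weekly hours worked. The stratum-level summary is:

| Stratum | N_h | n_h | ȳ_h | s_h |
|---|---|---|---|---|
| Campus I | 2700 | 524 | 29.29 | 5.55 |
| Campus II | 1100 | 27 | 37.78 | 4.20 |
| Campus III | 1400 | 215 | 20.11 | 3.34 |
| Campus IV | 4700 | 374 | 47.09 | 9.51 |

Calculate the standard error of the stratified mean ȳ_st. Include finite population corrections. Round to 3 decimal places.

V̂(ȳ_st) = Σ W_h² (1 − n_h/N_h) s_h²/n_h, with W_h = N_h/N and N = 9900:
  stratum Campus I: (2700/9900)²·(1 − 524/2700)·5.55²/524 = 0.00352377
  stratum Campus II: (1100/9900)²·(1 − 27/1100)·4.20²/27 = 0.00786786
  stratum Campus III: (1400/9900)²·(1 − 215/1400)·3.34²/215 = 0.000878275
  stratum Campus IV: (4700/9900)²·(1 − 374/4700)·9.51²/374 = 0.0501653
V̂(ȳ_st) = 0.0624352
SE(ȳ_st) = √0.0624352 = 0.24987

SE(ȳ_st) ≈ 0.250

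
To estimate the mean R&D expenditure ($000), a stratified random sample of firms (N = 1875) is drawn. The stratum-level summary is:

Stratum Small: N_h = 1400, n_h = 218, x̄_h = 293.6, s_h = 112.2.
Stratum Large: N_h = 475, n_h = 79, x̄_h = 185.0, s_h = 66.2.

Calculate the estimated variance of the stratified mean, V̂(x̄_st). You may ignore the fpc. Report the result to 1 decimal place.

V̂(x̄_st) ≈ 35.8

V̂(x̄_st) = Σ W_h² s_h²/n_h, with W_h = N_h/N and N = 1875:
  stratum Small: (1400/1875)²·112.2²/218 = 32.1946
  stratum Large: (475/1875)²·66.2²/79 = 3.56019
V̂(x̄_st) = 35.7548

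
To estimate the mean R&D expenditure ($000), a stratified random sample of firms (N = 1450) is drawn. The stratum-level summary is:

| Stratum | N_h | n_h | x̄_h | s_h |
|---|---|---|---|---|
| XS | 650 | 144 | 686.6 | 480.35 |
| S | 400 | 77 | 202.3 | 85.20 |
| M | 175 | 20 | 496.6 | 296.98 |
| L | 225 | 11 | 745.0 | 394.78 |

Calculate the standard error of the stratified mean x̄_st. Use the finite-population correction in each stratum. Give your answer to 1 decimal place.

SE(x̄_st) ≈ 25.3

V̂(x̄_st) = Σ W_h² (1 − n_h/N_h) s_h²/n_h, with W_h = N_h/N and N = 1450:
  stratum XS: (650/1450)²·(1 − 144/650)·480.35²/144 = 250.658
  stratum S: (400/1450)²·(1 − 77/400)·85.20²/77 = 5.79315
  stratum M: (175/1450)²·(1 − 20/175)·296.98²/20 = 56.8929
  stratum L: (225/1450)²·(1 − 11/225)·394.78²/11 = 324.472
V̂(x̄_st) = 637.816
SE(x̄_st) = √637.816 = 25.255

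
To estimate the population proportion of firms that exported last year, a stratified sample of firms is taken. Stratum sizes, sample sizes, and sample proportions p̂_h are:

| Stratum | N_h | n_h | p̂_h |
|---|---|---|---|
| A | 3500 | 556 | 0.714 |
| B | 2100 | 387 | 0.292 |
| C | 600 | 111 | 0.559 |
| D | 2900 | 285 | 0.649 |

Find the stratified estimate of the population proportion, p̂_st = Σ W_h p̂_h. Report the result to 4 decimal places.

N = 9100; stratum weights W_h = N_h/N.
p̂_st = Σ W_h p̂_h = (3500·0.714 + 2100·0.292 + 600·0.559 + 2900·0.649)/9100 = 0.58568

p̂_st ≈ 0.5857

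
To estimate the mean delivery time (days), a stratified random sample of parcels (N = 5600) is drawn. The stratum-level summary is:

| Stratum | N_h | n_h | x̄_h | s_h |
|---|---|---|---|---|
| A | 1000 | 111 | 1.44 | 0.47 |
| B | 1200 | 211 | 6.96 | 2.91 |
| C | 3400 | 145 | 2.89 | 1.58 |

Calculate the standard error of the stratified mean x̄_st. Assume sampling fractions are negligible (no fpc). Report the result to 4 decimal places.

SE(x̄_st) ≈ 0.0908

V̂(x̄_st) = Σ W_h² s_h²/n_h, with W_h = N_h/N and N = 5600:
  stratum A: (1000/5600)²·0.47²/111 = 6.34595e-05
  stratum B: (1200/5600)²·2.91²/211 = 0.00184285
  stratum C: (3400/5600)²·1.58²/145 = 0.00634641
V̂(x̄_st) = 0.00825272
SE(x̄_st) = √0.00825272 = 0.0908445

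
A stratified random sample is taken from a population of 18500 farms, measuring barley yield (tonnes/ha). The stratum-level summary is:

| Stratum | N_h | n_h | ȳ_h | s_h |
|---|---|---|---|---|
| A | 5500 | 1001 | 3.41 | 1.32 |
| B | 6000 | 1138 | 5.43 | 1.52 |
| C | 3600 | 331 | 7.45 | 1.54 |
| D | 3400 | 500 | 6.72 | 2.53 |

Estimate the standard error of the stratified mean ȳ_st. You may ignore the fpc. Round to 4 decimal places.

SE(ȳ_st) ≈ 0.0327

V̂(ȳ_st) = Σ W_h² s_h²/n_h, with W_h = N_h/N and N = 18500:
  stratum A: (5500/18500)²·1.32²/1001 = 0.000153849
  stratum B: (6000/18500)²·1.52²/1138 = 0.000213552
  stratum C: (3600/18500)²·1.54²/331 = 0.000271316
  stratum D: (3400/18500)²·2.53²/500 = 0.0004324
V̂(ȳ_st) = 0.00107112
SE(ȳ_st) = √0.00107112 = 0.0327279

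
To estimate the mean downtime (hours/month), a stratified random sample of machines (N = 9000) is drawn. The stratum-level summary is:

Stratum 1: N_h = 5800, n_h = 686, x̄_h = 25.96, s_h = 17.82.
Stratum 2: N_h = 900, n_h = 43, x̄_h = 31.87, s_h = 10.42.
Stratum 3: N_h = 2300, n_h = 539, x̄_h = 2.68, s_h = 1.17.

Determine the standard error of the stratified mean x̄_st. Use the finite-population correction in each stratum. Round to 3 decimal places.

SE(x̄_st) ≈ 0.440

V̂(x̄_st) = Σ W_h² (1 − n_h/N_h) s_h²/n_h, with W_h = N_h/N and N = 9000:
  stratum 1: (5800/9000)²·(1 − 686/5800)·17.82²/686 = 0.16951
  stratum 2: (900/9000)²·(1 − 43/900)·10.42²/43 = 0.0240439
  stratum 3: (2300/9000)²·(1 − 539/2300)·1.17²/539 = 0.000126995
V̂(x̄_st) = 0.193681
SE(x̄_st) = √0.193681 = 0.440092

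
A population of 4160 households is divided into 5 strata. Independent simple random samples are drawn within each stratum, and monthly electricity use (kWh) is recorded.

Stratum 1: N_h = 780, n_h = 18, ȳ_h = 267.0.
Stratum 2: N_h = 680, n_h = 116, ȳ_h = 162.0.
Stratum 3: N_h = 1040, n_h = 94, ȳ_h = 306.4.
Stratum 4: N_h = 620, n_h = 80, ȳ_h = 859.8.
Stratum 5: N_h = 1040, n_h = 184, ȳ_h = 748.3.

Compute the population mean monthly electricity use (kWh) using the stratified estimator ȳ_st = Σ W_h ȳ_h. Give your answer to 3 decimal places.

N = Σ N_h = 4160. Stratum weights W_h = N_h/N.
ȳ_st = (780·267.0 + 680·162.0 + 1040·306.4 + 620·859.8 + 1040·748.3) / 4160 = 468.36154

ȳ_st ≈ 468.362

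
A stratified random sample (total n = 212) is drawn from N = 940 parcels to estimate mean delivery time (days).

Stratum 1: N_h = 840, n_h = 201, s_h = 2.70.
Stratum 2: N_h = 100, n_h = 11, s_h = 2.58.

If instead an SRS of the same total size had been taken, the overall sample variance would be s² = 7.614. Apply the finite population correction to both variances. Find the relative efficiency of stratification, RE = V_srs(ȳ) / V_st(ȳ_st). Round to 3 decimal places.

V̂(ȳ_st) = Σ W_h² (1 − n_h/N_h) s_h²/n_h, with W_h = N_h/N and N = 940:
  stratum 1: (840/940)²·(1 − 201/840)·2.70²/201 = 0.0220321
  stratum 2: (100/940)²·(1 − 11/100)·2.58²/11 = 0.0060951
V_st = 0.0281272
V_srs = (1 − 212/940)·7.614/212 = 0.0278151
Relative efficiency = V_srs / V_st = 0.0278151/0.0281272 = 0.9889

RE ≈ 0.989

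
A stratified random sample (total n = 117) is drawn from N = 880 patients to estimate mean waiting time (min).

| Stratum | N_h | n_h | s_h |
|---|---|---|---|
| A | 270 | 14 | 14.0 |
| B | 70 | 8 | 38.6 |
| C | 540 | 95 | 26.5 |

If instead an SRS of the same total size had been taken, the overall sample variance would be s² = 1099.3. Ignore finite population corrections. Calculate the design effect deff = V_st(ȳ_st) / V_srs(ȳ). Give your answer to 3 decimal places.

V̂(ȳ_st) = Σ W_h² s_h²/n_h, with W_h = N_h/N and N = 880:
  stratum A: (270/880)²·14.0²/14 = 1.31792
  stratum B: (70/880)²·38.6²/8 = 1.17846
  stratum C: (540/880)²·26.5²/95 = 2.78349
V_st = 5.27988
V_srs = s²/n = 1099.3/117 = 9.39573
deff = V_st / V_srs = 5.27988/9.39573 = 0.5619

deff ≈ 0.562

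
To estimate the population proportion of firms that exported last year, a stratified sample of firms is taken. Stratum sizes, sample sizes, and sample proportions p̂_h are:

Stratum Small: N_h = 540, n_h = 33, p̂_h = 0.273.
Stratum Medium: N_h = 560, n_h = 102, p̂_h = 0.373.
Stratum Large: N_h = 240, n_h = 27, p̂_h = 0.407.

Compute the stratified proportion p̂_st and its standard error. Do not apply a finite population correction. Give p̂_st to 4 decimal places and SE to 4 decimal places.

N = 1340; stratum weights W_h = N_h/N.
p̂_st = Σ W_h p̂_h = (540·0.273 + 560·0.373 + 240·0.407)/1340 = 0.33879
V̂(p̂_st) = Σ W_h² p̂_h(1−p̂_h)/(n_h−1):
  stratum Small: (540/1340)²·0.273·0.727/32 = 0.00100722
  stratum Medium: (560/1340)²·0.373·0.627/101 = 0.00040441
  stratum Large: (240/1340)²·0.407·0.593/26 = 0.000297775
V̂(p̂_st) = 0.00170941; SE = √V̂ = 0.041345

p̂_st ≈ 0.3388, SE ≈ 0.0413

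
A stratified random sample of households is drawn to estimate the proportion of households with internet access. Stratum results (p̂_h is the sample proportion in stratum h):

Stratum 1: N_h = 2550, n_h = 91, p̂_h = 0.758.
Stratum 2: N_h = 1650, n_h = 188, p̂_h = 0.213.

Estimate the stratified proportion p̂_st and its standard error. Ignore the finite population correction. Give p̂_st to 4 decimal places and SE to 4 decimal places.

p̂_st ≈ 0.5439, SE ≈ 0.0298

N = 4200; stratum weights W_h = N_h/N.
p̂_st = Σ W_h p̂_h = (2550·0.758 + 1650·0.213)/4200 = 0.54389
V̂(p̂_st) = Σ W_h² p̂_h(1−p̂_h)/(n_h−1):
  stratum 1: (2550/4200)²·0.758·0.242/90 = 0.000751318
  stratum 2: (1650/4200)²·0.213·0.787/187 = 0.000138351
V̂(p̂_st) = 0.000889669; SE = √V̂ = 0.0298273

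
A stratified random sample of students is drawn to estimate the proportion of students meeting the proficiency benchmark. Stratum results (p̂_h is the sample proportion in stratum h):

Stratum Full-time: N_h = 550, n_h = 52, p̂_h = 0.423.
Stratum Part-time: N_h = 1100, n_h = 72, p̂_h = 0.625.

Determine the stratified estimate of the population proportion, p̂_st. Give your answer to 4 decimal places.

p̂_st ≈ 0.5577

N = 1650; stratum weights W_h = N_h/N.
p̂_st = Σ W_h p̂_h = (550·0.423 + 1100·0.625)/1650 = 0.55767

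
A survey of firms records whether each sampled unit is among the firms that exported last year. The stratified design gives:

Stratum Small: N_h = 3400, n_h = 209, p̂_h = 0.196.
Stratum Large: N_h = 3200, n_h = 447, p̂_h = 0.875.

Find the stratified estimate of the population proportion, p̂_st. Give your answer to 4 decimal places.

p̂_st ≈ 0.5252

N = 6600; stratum weights W_h = N_h/N.
p̂_st = Σ W_h p̂_h = (3400·0.196 + 3200·0.875)/6600 = 0.52521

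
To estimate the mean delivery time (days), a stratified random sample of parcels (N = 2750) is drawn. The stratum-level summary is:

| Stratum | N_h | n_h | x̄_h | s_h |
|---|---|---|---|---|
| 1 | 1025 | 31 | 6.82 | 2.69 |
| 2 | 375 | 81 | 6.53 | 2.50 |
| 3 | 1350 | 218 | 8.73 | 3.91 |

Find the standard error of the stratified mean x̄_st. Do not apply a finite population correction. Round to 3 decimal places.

V̂(x̄_st) = Σ W_h² s_h²/n_h, with W_h = N_h/N and N = 2750:
  stratum 1: (1025/2750)²·2.69²/31 = 0.0324284
  stratum 2: (375/2750)²·2.50²/81 = 0.0014348
  stratum 3: (1350/2750)²·3.91²/218 = 0.0169005
V̂(x̄_st) = 0.0507637
SE(x̄_st) = √0.0507637 = 0.225308

SE(x̄_st) ≈ 0.225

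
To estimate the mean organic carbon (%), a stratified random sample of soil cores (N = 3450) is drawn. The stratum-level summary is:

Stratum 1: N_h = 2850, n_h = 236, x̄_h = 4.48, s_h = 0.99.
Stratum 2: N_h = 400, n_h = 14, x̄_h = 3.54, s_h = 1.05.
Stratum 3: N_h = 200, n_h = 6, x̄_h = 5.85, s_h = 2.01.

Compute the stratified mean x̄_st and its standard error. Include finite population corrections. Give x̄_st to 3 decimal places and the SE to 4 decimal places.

x̄_st ≈ 4.450, SE ≈ 0.0763

x̄_st = Σ W_h x̄_h = (2850·4.48 + 400·3.54 + 200·5.85)/3450 = 4.45043
V̂(x̄_st) = Σ W_h² (1 − n_h/N_h) s_h²/n_h, with W_h = N_h/N and N = 3450:
  stratum 1: (2850/3450)²·(1 − 236/2850)·0.99²/236 = 0.00259939
  stratum 2: (400/3450)²·(1 − 14/400)·1.05²/14 = 0.00102155
  stratum 3: (200/3450)²·(1 − 6/200)·2.01²/6 = 0.002195
V̂(x̄_st) = 0.00581593
SE(x̄_st) = √0.00581593 = 0.0762623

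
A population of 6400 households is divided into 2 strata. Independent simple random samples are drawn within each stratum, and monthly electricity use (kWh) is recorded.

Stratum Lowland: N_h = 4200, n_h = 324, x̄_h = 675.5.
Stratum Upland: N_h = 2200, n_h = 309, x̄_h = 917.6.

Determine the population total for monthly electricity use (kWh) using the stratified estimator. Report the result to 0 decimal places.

τ̂_st = Σ N_h x̄_h = 4200·675.5 + 2200·917.6 = 4855820

τ̂_st ≈ 4855820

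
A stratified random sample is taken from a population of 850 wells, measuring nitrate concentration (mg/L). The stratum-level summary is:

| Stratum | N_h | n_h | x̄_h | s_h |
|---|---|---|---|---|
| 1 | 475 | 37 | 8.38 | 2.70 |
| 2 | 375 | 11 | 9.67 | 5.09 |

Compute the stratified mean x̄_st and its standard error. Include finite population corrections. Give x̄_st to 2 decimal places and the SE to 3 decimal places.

x̄_st ≈ 8.95, SE ≈ 0.708

x̄_st = Σ W_h x̄_h = (475·8.38 + 375·9.67)/850 = 8.94912
V̂(x̄_st) = Σ W_h² (1 − n_h/N_h) s_h²/n_h, with W_h = N_h/N and N = 850:
  stratum 1: (475/850)²·(1 − 37/475)·2.70²/37 = 0.0567356
  stratum 2: (375/850)²·(1 − 11/375)·5.09²/11 = 0.444977
V̂(x̄_st) = 0.501713
SE(x̄_st) = √0.501713 = 0.708317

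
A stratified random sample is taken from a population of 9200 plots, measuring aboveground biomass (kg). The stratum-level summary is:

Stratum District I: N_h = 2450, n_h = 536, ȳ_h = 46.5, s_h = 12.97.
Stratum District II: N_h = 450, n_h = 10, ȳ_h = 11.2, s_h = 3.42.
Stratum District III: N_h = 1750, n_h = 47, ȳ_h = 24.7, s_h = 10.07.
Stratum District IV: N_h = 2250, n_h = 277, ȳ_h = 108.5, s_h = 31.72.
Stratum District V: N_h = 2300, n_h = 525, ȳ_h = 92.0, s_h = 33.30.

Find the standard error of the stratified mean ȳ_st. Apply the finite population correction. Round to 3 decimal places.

V̂(ȳ_st) = Σ W_h² (1 − n_h/N_h) s_h²/n_h, with W_h = N_h/N and N = 9200:
  stratum District I: (2450/9200)²·(1 − 536/2450)·12.97²/536 = 0.0173879
  stratum District II: (450/9200)²·(1 − 10/450)·3.42²/10 = 0.00273616
  stratum District III: (1750/9200)²·(1 − 47/1750)·10.07²/47 = 0.0759693
  stratum District IV: (2250/9200)²·(1 − 277/2250)·31.72²/277 = 0.190511
  stratum District V: (2300/9200)²·(1 − 525/2300)·33.30²/525 = 0.101878
V̂(ȳ_st) = 0.388482
SE(ȳ_st) = √0.388482 = 0.623284

SE(ȳ_st) ≈ 0.623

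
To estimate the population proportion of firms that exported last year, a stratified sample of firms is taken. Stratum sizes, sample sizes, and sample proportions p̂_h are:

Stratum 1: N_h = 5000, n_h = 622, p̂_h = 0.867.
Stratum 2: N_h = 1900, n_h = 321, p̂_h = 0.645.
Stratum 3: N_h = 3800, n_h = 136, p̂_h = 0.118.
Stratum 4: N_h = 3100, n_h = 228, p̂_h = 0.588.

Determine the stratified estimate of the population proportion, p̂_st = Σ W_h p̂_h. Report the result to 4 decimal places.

p̂_st ≈ 0.5675

N = 13800; stratum weights W_h = N_h/N.
p̂_st = Σ W_h p̂_h = (5000·0.867 + 1900·0.645 + 3800·0.118 + 3100·0.588)/13800 = 0.56751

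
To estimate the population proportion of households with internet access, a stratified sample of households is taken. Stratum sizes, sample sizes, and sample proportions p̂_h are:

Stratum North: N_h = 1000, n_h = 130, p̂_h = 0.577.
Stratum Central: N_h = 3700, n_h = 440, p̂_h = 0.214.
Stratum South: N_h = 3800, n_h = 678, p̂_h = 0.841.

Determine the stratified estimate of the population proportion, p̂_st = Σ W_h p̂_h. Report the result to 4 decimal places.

p̂_st ≈ 0.5370

N = 8500; stratum weights W_h = N_h/N.
p̂_st = Σ W_h p̂_h = (1000·0.577 + 3700·0.214 + 3800·0.841)/8500 = 0.53701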